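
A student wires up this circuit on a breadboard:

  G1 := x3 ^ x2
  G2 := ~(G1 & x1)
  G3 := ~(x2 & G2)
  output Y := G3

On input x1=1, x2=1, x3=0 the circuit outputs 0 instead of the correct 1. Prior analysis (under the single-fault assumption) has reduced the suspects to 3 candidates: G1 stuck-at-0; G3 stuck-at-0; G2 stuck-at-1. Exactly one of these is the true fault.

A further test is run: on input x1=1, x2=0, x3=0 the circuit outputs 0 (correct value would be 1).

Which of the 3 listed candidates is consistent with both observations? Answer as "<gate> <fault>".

G3 stuck-at-0

Evaluate each candidate on input x1=1, x2=0, x3=0:
  G1 stuck-at-0: G1=0 [stuck-at-0], G2=1, G3=1 → 1 — eliminated
  G3 stuck-at-0: G1=0, G2=1, G3=0 [stuck-at-0] → 0 — matches
  G2 stuck-at-1: G1=0, G2=1 [stuck-at-1], G3=1 → 1 — eliminated
Only G3 stuck-at-0 reproduces the observed 0.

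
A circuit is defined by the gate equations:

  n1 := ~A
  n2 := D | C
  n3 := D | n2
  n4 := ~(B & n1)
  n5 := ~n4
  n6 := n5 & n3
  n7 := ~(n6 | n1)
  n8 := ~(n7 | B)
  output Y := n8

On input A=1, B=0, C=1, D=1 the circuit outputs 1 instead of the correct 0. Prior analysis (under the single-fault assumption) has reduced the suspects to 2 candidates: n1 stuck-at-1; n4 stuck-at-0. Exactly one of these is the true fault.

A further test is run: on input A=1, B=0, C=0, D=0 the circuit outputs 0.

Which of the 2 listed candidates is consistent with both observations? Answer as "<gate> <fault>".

Evaluate each candidate on input A=1, B=0, C=0, D=0:
  n1 stuck-at-1: n1=1 [stuck-at-1], n2=0, n3=0, n4=1, n5=0, n6=0, n7=0, n8=1 → 1 — eliminated
  n4 stuck-at-0: n1=0, n2=0, n3=0, n4=0 [stuck-at-0], n5=1, n6=0, n7=1, n8=0 → 0 — matches
Only n4 stuck-at-0 reproduces the observed 0.

n4 stuck-at-0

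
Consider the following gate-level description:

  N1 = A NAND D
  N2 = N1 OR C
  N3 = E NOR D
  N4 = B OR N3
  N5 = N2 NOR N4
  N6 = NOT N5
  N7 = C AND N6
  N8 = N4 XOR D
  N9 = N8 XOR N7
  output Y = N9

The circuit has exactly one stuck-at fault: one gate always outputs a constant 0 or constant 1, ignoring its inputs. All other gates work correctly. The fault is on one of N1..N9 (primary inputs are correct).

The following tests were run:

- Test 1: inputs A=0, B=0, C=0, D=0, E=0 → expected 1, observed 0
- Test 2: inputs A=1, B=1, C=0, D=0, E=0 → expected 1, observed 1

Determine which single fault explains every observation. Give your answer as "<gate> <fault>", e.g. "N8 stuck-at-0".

Fault-free values for test 1 (A=0, B=0, C=0, D=0, E=0): N1=1, N2=1, N3=1, N4=1, N5=0, N6=1, N7=0, N8=1, N9=1, giving Y=1. Observed 0.
Test 1: faults giving observed 0 are {N3 stuck-at-0, N4 stuck-at-0, N7 stuck-at-1, N8 stuck-at-0, N9 stuck-at-0}.
Test 2 (A=1, B=1, C=0, D=0, E=0): fault-free N1=1, N2=1, N3=1, N4=1, N5=0, N6=1, N7=0, N8=1, N9=1 → 1; observed 1. Eliminates N4 stuck-at-0, N7 stuck-at-1, N8 stuck-at-0, N9 stuck-at-0.
Only N3 stuck-at-0 is consistent with every test.

N3 stuck-at-0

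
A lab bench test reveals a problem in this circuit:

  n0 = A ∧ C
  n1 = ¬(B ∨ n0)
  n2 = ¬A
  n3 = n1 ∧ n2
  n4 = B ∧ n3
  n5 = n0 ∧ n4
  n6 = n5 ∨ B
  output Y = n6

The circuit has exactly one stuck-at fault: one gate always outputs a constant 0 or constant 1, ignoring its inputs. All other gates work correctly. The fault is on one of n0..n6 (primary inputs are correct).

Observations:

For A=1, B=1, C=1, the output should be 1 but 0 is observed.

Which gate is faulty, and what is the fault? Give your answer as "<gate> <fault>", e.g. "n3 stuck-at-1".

Fault-free values for test 1 (A=1, B=1, C=1): n0=1, n1=0, n2=0, n3=0, n4=0, n5=0, n6=1, giving Y=1. Observed 0.
Test 1: faults giving observed 0 are {n6 stuck-at-0}.
Only n6 stuck-at-0 is consistent with every test.

n6 stuck-at-0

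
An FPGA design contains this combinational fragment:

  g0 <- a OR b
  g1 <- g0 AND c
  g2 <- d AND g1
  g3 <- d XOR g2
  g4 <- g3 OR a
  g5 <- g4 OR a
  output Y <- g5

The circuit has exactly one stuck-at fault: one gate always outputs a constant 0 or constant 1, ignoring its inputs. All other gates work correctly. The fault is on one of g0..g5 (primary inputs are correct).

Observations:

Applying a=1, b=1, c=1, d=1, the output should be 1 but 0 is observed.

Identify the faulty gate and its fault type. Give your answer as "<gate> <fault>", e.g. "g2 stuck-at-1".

g5 stuck-at-0

Fault-free values for test 1 (a=1, b=1, c=1, d=1): g0=1, g1=1, g2=1, g3=0, g4=1, g5=1, giving Y=1. Observed 0.
Test 1: faults giving observed 0 are {g5 stuck-at-0}.
Only g5 stuck-at-0 is consistent with every test.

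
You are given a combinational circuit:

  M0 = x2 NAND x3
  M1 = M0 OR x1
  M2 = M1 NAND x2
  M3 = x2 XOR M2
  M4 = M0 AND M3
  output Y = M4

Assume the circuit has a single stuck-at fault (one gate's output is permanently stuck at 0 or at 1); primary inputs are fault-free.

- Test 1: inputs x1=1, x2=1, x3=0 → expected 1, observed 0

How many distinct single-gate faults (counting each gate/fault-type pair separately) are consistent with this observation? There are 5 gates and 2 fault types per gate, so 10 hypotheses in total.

5

Fault-free: M0=1, M1=1, M2=0, M3=1, M4=1 → 1. Observed 0.
  M0 stuck-at-0: output 0 ✓
  M0 stuck-at-1: output 1 ✗
  M1 stuck-at-0: output 0 ✓
  M1 stuck-at-1: output 1 ✗
  M2 stuck-at-0: output 1 ✗
  M2 stuck-at-1: output 0 ✓
  M3 stuck-at-0: output 0 ✓
  M3 stuck-at-1: output 1 ✗
  M4 stuck-at-0: output 0 ✓
  M4 stuck-at-1: output 1 ✗
Consistent faults: {M0 stuck-at-0, M1 stuck-at-0, M2 stuck-at-1, M3 stuck-at-0, M4 stuck-at-0} — 5 in all.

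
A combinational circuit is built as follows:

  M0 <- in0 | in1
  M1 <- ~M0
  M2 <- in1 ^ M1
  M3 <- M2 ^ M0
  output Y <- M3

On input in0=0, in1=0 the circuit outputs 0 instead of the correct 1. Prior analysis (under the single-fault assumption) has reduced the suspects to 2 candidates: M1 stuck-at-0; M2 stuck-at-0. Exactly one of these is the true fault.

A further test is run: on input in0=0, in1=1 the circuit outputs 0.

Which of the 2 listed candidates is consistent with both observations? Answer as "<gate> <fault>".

Evaluate each candidate on input in0=0, in1=1:
  M1 stuck-at-0: M0=1, M1=0 [stuck-at-0], M2=1, M3=0 → 0 — matches
  M2 stuck-at-0: M0=1, M1=0, M2=0 [stuck-at-0], M3=1 → 1 — eliminated
Only M1 stuck-at-0 reproduces the observed 0.

M1 stuck-at-0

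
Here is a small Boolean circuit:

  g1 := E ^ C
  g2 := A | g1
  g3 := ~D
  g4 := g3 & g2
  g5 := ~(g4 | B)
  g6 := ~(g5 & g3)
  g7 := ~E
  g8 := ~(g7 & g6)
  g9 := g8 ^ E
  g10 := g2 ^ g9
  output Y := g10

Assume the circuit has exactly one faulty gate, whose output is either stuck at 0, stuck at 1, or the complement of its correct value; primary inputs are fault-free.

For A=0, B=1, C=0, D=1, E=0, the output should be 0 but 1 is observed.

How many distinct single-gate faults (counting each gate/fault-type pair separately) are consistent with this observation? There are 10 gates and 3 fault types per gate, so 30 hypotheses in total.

14

Fault-free: g1=0, g2=0, g3=0, g4=0, g5=0, g6=1, g7=1, g8=0, g9=0, g10=0 → 0. Observed 1.
  g1: stuck-at-1, inverted output ✓; others ✗
  g2: stuck-at-1, inverted output ✓; others ✗
  g3: none of the 3 fault types match ✗
  g4: none of the 3 fault types match ✗
  g5: none of the 3 fault types match ✗
  g6: stuck-at-0, inverted output ✓; others ✗
  g7: stuck-at-0, inverted output ✓; others ✗
  g8: stuck-at-1, inverted output ✓; others ✗
  g9: stuck-at-1, inverted output ✓; others ✗
  g10: stuck-at-1, inverted output ✓; others ✗
Consistent faults: {g1 stuck-at-1, g1 inverted output, g2 stuck-at-1, g2 inverted output, g6 stuck-at-0, g6 inverted output, g7 stuck-at-0, g7 inverted output, g8 stuck-at-1, g8 inverted output, g9 stuck-at-1, g9 inverted output, g10 stuck-at-1, g10 inverted output} — 14 in all.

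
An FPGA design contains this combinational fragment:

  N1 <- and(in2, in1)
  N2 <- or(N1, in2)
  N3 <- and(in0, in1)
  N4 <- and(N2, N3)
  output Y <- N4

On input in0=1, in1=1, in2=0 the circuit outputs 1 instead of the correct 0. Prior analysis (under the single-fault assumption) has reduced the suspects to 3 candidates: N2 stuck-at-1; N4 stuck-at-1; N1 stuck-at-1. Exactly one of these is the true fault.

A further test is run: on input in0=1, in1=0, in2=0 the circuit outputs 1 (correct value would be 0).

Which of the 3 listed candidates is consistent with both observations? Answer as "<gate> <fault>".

Evaluate each candidate on input in0=1, in1=0, in2=0:
  N2 stuck-at-1: N1=0, N2=1 [stuck-at-1], N3=0, N4=0 → 0 — eliminated
  N4 stuck-at-1: N1=0, N2=0, N3=0, N4=1 [stuck-at-1] → 1 — matches
  N1 stuck-at-1: N1=1 [stuck-at-1], N2=1, N3=0, N4=0 → 0 — eliminated
Only N4 stuck-at-1 reproduces the observed 1.

N4 stuck-at-1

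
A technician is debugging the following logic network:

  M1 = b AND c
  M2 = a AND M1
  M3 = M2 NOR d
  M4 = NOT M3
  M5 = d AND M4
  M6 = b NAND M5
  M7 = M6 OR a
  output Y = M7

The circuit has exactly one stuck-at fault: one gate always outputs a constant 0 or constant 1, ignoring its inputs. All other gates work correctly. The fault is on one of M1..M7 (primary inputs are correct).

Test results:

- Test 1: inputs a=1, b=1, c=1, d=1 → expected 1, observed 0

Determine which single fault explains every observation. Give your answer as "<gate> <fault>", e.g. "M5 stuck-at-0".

M7 stuck-at-0

Fault-free values for test 1 (a=1, b=1, c=1, d=1): M1=1, M2=1, M3=0, M4=1, M5=1, M6=0, M7=1, giving Y=1. Observed 0.
Test 1: faults giving observed 0 are {M7 stuck-at-0}.
Only M7 stuck-at-0 is consistent with every test.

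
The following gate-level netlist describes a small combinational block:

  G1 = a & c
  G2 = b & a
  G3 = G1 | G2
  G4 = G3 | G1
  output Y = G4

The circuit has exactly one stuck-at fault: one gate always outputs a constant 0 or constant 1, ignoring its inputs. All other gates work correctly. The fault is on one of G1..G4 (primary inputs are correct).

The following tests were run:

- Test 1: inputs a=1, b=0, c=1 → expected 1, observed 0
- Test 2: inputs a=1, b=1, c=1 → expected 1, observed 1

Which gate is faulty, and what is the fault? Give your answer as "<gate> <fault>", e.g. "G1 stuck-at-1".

Fault-free values for test 1 (a=1, b=0, c=1): G1=1, G2=0, G3=1, G4=1, giving Y=1. Observed 0.
Test 1: faults giving observed 0 are {G1 stuck-at-0, G4 stuck-at-0}.
Test 2 (a=1, b=1, c=1): fault-free G1=1, G2=1, G3=1, G4=1 → 1; observed 1. Eliminates G4 stuck-at-0.
Only G1 stuck-at-0 is consistent with every test.

G1 stuck-at-0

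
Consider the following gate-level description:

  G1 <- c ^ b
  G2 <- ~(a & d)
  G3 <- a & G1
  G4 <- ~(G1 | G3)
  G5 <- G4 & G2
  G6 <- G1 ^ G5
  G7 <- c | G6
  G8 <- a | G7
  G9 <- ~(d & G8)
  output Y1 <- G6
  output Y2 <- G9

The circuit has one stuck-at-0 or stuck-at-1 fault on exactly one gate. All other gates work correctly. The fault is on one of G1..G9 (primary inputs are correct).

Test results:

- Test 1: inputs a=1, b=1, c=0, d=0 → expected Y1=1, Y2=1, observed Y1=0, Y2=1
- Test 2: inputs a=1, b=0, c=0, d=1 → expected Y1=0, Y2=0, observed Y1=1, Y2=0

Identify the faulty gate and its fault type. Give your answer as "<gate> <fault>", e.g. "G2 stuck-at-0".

Fault-free values for test 1 (a=1, b=1, c=0, d=0): G1=1, G2=1, G3=1, G4=0, G5=0, G6=1, G7=1, G8=1, G9=1, giving Y1=1, Y2=1. Observed Y1=0, Y2=1.
Test 1: faults giving observed Y1=0, Y2=1 are {G4 stuck-at-1, G5 stuck-at-1, G6 stuck-at-0}.
Test 2 (a=1, b=0, c=0, d=1): fault-free G1=0, G2=0, G3=0, G4=1, G5=0, G6=0, G7=0, G8=1, G9=0 → Y1=0, Y2=0; observed Y1=1, Y2=0. Eliminates G4 stuck-at-1, G6 stuck-at-0.
Only G5 stuck-at-1 is consistent with every test.

G5 stuck-at-1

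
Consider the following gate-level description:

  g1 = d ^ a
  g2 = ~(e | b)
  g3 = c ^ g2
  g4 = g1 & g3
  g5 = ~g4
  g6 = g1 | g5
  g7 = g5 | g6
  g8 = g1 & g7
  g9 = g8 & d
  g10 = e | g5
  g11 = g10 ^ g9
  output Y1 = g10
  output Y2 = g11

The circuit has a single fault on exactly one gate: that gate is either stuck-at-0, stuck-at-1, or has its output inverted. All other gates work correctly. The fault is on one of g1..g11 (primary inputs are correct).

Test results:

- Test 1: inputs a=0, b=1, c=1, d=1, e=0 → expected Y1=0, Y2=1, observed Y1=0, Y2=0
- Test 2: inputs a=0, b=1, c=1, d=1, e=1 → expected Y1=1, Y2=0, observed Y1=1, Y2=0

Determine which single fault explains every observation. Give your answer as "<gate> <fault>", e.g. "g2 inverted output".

g11 stuck-at-0

Fault-free values for test 1 (a=0, b=1, c=1, d=1, e=0): g1=1, g2=0, g3=1, g4=1, g5=0, g6=1, g7=1, g8=1, g9=1, g10=0, g11=1, giving Y1=0, Y2=1. Observed Y1=0, Y2=0.
Test 1: faults giving observed Y1=0, Y2=0 are {g6 stuck-at-0, g6 inverted output, g7 stuck-at-0, g7 inverted output, g8 stuck-at-0, g8 inverted output, g9 stuck-at-0, g9 inverted output, g11 stuck-at-0, g11 inverted output}.
Test 2 (a=0, b=1, c=1, d=1, e=1): fault-free g1=1, g2=0, g3=1, g4=1, g5=0, g6=1, g7=1, g8=1, g9=1, g10=1, g11=0 → Y1=1, Y2=0; observed Y1=1, Y2=0. Eliminates g6 stuck-at-0, g6 inverted output, g7 stuck-at-0, g7 inverted output, g8 stuck-at-0, g8 inverted output, g9 stuck-at-0, g9 inverted output, g11 inverted output.
Only g11 stuck-at-0 is consistent with every test.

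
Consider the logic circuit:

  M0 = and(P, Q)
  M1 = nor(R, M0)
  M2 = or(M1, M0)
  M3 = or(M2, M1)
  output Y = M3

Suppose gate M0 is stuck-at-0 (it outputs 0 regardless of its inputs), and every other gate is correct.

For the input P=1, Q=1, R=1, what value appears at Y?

0

Propagate with M0 forced: M0=0 [stuck-at-0], M1=0, M2=0, M3=0.
So Y = 0. (Without the fault it would be 1.)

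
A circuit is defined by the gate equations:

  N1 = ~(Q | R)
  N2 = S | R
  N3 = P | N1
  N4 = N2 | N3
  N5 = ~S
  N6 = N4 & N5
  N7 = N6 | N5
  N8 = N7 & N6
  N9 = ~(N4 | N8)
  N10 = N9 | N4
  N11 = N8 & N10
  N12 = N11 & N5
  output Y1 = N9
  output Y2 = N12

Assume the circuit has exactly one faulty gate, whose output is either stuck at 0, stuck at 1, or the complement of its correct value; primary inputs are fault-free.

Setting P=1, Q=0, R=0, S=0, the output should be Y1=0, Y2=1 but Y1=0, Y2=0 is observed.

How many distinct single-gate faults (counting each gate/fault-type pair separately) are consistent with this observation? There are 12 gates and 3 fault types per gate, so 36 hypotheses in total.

Fault-free: N1=1, N2=0, N3=1, N4=1, N5=1, N6=1, N7=1, N8=1, N9=0, N10=1, N11=1, N12=1 → Y1=0, Y2=1. Observed Y1=0, Y2=0.
  N1: none of the 3 fault types match ✗
  N2: none of the 3 fault types match ✗
  N3: none of the 3 fault types match ✗
  N4: none of the 3 fault types match ✗
  N5: stuck-at-0, inverted output ✓; others ✗
  N6: stuck-at-0, inverted output ✓; others ✗
  N7: stuck-at-0, inverted output ✓; others ✗
  N8: stuck-at-0, inverted output ✓; others ✗
  N9: none of the 3 fault types match ✗
  N10: stuck-at-0, inverted output ✓; others ✗
  N11: stuck-at-0, inverted output ✓; others ✗
  N12: stuck-at-0, inverted output ✓; others ✗
Consistent faults: {N5 stuck-at-0, N5 inverted output, N6 stuck-at-0, N6 inverted output, N7 stuck-at-0, N7 inverted output, N8 stuck-at-0, N8 inverted output, N10 stuck-at-0, N10 inverted output, N11 stuck-at-0, N11 inverted output, N12 stuck-at-0, N12 inverted output} — 14 in all.

14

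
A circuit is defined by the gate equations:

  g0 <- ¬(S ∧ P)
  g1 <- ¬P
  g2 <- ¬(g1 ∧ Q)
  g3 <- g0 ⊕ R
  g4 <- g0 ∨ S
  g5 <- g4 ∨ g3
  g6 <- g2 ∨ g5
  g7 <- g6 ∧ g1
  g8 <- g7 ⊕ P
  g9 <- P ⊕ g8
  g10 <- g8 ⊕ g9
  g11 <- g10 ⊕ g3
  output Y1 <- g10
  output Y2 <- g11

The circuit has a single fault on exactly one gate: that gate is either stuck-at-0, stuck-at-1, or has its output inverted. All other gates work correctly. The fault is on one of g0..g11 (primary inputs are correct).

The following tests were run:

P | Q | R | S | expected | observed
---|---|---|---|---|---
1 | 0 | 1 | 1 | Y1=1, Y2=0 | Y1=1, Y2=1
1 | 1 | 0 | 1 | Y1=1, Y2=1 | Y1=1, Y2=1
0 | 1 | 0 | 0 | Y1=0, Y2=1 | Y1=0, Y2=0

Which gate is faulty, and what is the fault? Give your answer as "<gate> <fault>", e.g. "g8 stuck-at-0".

g3 stuck-at-0

Fault-free values for test 1 (P=1, Q=0, R=1, S=1): g0=0, g1=0, g2=1, g3=1, g4=1, g5=1, g6=1, g7=0, g8=1, g9=0, g10=1, g11=0, giving Y1=1, Y2=0. Observed Y1=1, Y2=1.
Test 1: faults giving observed Y1=1, Y2=1 are {g0 stuck-at-1, g0 inverted output, g3 stuck-at-0, g3 inverted output, g11 stuck-at-1, g11 inverted output}.
Test 2 (P=1, Q=1, R=0, S=1): fault-free g0=0, g1=0, g2=1, g3=0, g4=1, g5=1, g6=1, g7=0, g8=1, g9=0, g10=1, g11=1 → Y1=1, Y2=1; observed Y1=1, Y2=1. Eliminates g0 stuck-at-1, g0 inverted output, g3 inverted output, g11 inverted output.
Test 3 (P=0, Q=1, R=0, S=0): fault-free g0=1, g1=1, g2=0, g3=1, g4=1, g5=1, g6=1, g7=1, g8=1, g9=1, g10=0, g11=1 → Y1=0, Y2=1; observed Y1=0, Y2=0. Eliminates g11 stuck-at-1.
Only g3 stuck-at-0 is consistent with every test.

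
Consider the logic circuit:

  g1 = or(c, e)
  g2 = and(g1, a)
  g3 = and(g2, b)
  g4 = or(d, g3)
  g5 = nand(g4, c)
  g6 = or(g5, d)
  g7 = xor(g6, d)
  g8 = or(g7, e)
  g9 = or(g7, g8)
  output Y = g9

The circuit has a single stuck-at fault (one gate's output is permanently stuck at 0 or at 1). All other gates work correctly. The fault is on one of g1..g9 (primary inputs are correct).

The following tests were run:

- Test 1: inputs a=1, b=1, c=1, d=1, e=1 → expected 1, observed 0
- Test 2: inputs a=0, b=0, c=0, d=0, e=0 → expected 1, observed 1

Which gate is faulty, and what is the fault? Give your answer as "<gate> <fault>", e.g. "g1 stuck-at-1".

g8 stuck-at-0

Fault-free values for test 1 (a=1, b=1, c=1, d=1, e=1): g1=1, g2=1, g3=1, g4=1, g5=0, g6=1, g7=0, g8=1, g9=1, giving Y=1. Observed 0.
Test 1: faults giving observed 0 are {g8 stuck-at-0, g9 stuck-at-0}.
Test 2 (a=0, b=0, c=0, d=0, e=0): fault-free g1=0, g2=0, g3=0, g4=0, g5=1, g6=1, g7=1, g8=1, g9=1 → 1; observed 1. Eliminates g9 stuck-at-0.
Only g8 stuck-at-0 is consistent with every test.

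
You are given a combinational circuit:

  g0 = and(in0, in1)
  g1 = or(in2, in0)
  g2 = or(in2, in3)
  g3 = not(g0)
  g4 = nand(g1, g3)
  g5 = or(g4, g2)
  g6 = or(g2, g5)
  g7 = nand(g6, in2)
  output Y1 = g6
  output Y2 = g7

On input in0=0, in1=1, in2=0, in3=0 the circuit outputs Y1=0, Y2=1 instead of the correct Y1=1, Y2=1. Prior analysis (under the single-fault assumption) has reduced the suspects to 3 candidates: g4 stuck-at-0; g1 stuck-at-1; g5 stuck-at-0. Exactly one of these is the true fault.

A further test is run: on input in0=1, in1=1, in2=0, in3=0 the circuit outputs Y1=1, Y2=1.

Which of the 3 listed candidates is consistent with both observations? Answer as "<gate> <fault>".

g1 stuck-at-1

Evaluate each candidate on input in0=1, in1=1, in2=0, in3=0:
  g4 stuck-at-0: g0=1, g1=1, g2=0, g3=0, g4=0 [stuck-at-0], g5=0, g6=0, g7=1 → Y1=0, Y2=1 — eliminated
  g1 stuck-at-1: g0=1, g1=1 [stuck-at-1], g2=0, g3=0, g4=1, g5=1, g6=1, g7=1 → Y1=1, Y2=1 — matches
  g5 stuck-at-0: g0=1, g1=1, g2=0, g3=0, g4=1, g5=0 [stuck-at-0], g6=0, g7=1 → Y1=0, Y2=1 — eliminated
Only g1 stuck-at-1 reproduces the observed Y1=1, Y2=1.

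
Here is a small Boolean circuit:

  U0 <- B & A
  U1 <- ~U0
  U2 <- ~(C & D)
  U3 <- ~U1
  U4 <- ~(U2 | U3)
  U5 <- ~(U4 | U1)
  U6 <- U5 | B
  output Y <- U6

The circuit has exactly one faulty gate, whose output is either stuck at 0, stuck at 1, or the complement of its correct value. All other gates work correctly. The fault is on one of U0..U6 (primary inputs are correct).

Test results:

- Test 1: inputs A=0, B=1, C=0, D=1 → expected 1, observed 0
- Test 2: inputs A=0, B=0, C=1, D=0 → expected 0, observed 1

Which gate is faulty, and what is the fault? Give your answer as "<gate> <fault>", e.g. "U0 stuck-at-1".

U6 inverted output

Fault-free values for test 1 (A=0, B=1, C=0, D=1): U0=0, U1=1, U2=1, U3=0, U4=0, U5=0, U6=1, giving Y=1. Observed 0.
Test 1: faults giving observed 0 are {U6 stuck-at-0, U6 inverted output}.
Test 2 (A=0, B=0, C=1, D=0): fault-free U0=0, U1=1, U2=1, U3=0, U4=0, U5=0, U6=0 → 0; observed 1. Eliminates U6 stuck-at-0.
Only U6 inverted output is consistent with every test.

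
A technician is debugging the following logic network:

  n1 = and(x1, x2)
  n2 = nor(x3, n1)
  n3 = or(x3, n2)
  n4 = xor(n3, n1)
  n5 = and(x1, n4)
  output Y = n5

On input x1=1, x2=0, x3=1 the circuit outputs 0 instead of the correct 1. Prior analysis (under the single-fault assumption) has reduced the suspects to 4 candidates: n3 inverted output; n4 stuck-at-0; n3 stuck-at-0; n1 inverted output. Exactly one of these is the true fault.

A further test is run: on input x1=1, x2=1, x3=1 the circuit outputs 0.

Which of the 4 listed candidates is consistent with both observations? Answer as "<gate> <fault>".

n4 stuck-at-0

Evaluate each candidate on input x1=1, x2=1, x3=1:
  n3 inverted output: n1=1, n2=0, n3=0 [inverted output], n4=1, n5=1 → 1 — eliminated
  n4 stuck-at-0: n1=1, n2=0, n3=1, n4=0 [stuck-at-0], n5=0 → 0 — matches
  n3 stuck-at-0: n1=1, n2=0, n3=0 [stuck-at-0], n4=1, n5=1 → 1 — eliminated
  n1 inverted output: n1=0 [inverted output], n2=0, n3=1, n4=1, n5=1 → 1 — eliminated
Only n4 stuck-at-0 reproduces the observed 0.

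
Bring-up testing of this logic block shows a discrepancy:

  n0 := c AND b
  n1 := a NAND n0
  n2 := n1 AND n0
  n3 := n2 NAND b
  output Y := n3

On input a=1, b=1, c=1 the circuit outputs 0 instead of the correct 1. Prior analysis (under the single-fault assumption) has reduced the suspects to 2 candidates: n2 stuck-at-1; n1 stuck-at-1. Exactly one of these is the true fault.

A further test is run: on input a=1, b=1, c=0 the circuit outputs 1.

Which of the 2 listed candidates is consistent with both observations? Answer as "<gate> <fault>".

n1 stuck-at-1

Evaluate each candidate on input a=1, b=1, c=0:
  n2 stuck-at-1: n0=0, n1=1, n2=1 [stuck-at-1], n3=0 → 0 — eliminated
  n1 stuck-at-1: n0=0, n1=1 [stuck-at-1], n2=0, n3=1 → 1 — matches
Only n1 stuck-at-1 reproduces the observed 1.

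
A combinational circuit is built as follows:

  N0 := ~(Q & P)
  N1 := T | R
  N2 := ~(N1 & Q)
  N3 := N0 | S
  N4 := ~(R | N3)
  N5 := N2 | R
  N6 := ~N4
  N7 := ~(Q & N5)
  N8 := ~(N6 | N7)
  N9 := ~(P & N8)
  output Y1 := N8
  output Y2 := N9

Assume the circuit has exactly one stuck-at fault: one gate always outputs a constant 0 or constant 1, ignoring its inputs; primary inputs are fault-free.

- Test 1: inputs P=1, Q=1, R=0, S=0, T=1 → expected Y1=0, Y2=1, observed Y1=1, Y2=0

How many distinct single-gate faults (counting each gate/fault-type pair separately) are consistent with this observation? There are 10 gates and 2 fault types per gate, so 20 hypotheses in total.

5

Fault-free: N0=0, N1=1, N2=0, N3=0, N4=1, N5=0, N6=0, N7=1, N8=0, N9=1 → Y1=0, Y2=1. Observed Y1=1, Y2=0.
  N0: none of the 2 fault types match ✗
  N1: stuck-at-0 ✓; others ✗
  N2: stuck-at-1 ✓; others ✗
  N3: none of the 2 fault types match ✗
  N4: none of the 2 fault types match ✗
  N5: stuck-at-1 ✓; others ✗
  N6: none of the 2 fault types match ✗
  N7: stuck-at-0 ✓; others ✗
  N8: stuck-at-1 ✓; others ✗
  N9: none of the 2 fault types match ✗
Consistent faults: {N1 stuck-at-0, N2 stuck-at-1, N5 stuck-at-1, N7 stuck-at-0, N8 stuck-at-1} — 5 in all.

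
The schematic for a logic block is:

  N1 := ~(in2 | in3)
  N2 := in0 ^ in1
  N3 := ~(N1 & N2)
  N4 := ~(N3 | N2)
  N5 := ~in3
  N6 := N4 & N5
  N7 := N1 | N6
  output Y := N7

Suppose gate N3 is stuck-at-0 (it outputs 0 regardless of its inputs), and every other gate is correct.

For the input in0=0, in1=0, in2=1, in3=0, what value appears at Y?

1

Propagate with N3 forced: N1=0, N2=0, N3=0 [stuck-at-0], N4=1, N5=1, N6=1, N7=1.
So Y = 1. (Without the fault it would be 0.)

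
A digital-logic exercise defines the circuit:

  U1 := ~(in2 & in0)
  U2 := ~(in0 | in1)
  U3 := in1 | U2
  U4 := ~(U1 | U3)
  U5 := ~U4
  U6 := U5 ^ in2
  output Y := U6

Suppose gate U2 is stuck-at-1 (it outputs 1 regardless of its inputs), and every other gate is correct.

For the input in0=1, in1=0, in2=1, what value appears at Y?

Propagate with U2 forced: U1=0, U2=1 [stuck-at-1], U3=1, U4=0, U5=1, U6=0.
So Y = 0. (Without the fault it would be 1.)

0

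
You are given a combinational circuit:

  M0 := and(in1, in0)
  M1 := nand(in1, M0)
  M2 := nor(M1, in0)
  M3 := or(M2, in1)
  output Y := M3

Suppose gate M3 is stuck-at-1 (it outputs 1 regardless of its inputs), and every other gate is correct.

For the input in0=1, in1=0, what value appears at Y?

1

Propagate with M3 forced: M0=0, M1=1, M2=0, M3=1 [stuck-at-1].
So Y = 1. (Without the fault it would be 0.)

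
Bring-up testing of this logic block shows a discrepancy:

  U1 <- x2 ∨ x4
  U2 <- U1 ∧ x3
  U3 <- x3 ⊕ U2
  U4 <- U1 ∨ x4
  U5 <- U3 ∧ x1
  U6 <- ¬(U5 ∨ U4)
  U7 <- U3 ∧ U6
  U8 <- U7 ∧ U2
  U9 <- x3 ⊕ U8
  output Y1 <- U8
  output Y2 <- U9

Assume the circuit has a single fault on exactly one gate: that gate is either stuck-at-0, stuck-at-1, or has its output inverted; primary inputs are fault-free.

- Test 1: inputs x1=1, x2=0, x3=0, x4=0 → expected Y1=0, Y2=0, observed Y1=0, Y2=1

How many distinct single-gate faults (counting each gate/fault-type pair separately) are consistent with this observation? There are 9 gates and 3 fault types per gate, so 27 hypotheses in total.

2

Fault-free: U1=0, U2=0, U3=0, U4=0, U5=0, U6=1, U7=0, U8=0, U9=0 → Y1=0, Y2=0. Observed Y1=0, Y2=1.
  U1: none of the 3 fault types match ✗
  U2: none of the 3 fault types match ✗
  U3: none of the 3 fault types match ✗
  U4: none of the 3 fault types match ✗
  U5: none of the 3 fault types match ✗
  U6: none of the 3 fault types match ✗
  U7: none of the 3 fault types match ✗
  U8: none of the 3 fault types match ✗
  U9: stuck-at-1, inverted output ✓; others ✗
Consistent faults: {U9 stuck-at-1, U9 inverted output} — 2 in all.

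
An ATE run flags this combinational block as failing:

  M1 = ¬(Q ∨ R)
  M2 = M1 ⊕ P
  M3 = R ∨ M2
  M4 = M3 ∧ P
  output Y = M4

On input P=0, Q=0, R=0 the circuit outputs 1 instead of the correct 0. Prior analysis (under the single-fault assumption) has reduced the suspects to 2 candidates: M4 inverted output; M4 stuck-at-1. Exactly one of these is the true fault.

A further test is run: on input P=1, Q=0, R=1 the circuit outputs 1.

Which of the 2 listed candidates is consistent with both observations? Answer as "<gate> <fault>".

M4 stuck-at-1

Evaluate each candidate on input P=1, Q=0, R=1:
  M4 inverted output: M1=0, M2=1, M3=1, M4=0 [inverted output] → 0 — eliminated
  M4 stuck-at-1: M1=0, M2=1, M3=1, M4=1 [stuck-at-1] → 1 — matches
Only M4 stuck-at-1 reproduces the observed 1.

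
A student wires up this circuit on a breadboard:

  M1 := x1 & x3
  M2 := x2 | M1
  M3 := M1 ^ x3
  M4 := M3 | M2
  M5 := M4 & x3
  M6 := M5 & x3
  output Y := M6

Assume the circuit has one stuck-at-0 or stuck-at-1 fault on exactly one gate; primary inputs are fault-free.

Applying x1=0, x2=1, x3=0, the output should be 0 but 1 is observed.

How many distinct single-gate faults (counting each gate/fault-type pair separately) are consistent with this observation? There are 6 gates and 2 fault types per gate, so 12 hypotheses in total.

Fault-free: M1=0, M2=1, M3=0, M4=1, M5=0, M6=0 → 0. Observed 1.
  M1 stuck-at-0: output 0 ✗
  M1 stuck-at-1: output 0 ✗
  M2 stuck-at-0: output 0 ✗
  M2 stuck-at-1: output 0 ✗
  M3 stuck-at-0: output 0 ✗
  M3 stuck-at-1: output 0 ✗
  M4 stuck-at-0: output 0 ✗
  M4 stuck-at-1: output 0 ✗
  M5 stuck-at-0: output 0 ✗
  M5 stuck-at-1: output 0 ✗
  M6 stuck-at-0: output 0 ✗
  M6 stuck-at-1: output 1 ✓
Consistent faults: {M6 stuck-at-1} — 1 in all.

1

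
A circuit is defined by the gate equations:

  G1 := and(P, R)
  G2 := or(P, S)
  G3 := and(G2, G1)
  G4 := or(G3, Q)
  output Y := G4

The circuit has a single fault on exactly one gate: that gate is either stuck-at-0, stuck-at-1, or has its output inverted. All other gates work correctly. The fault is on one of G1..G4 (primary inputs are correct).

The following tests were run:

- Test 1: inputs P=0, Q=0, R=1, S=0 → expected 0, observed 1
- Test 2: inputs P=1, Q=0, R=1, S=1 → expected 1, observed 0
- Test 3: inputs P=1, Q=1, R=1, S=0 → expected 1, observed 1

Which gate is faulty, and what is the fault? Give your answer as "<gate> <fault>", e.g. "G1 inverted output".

G3 inverted output

Fault-free values for test 1 (P=0, Q=0, R=1, S=0): G1=0, G2=0, G3=0, G4=0, giving Y=0. Observed 1.
Test 1: faults giving observed 1 are {G3 stuck-at-1, G3 inverted output, G4 stuck-at-1, G4 inverted output}.
Test 2 (P=1, Q=0, R=1, S=1): fault-free G1=1, G2=1, G3=1, G4=1 → 1; observed 0. Eliminates G3 stuck-at-1, G4 stuck-at-1.
Test 3 (P=1, Q=1, R=1, S=0): fault-free G1=1, G2=1, G3=1, G4=1 → 1; observed 1. Eliminates G4 inverted output.
Only G3 inverted output is consistent with every test.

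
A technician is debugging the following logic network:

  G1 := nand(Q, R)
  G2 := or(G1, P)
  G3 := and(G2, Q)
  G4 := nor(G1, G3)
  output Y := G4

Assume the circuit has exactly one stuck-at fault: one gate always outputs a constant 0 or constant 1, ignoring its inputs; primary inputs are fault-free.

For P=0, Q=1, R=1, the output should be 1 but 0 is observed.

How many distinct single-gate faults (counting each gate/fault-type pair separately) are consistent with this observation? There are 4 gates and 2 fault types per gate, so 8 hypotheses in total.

Fault-free: G1=0, G2=0, G3=0, G4=1 → 1. Observed 0.
  G1 stuck-at-0: output 1 ✗
  G1 stuck-at-1: output 0 ✓
  G2 stuck-at-0: output 1 ✗
  G2 stuck-at-1: output 0 ✓
  G3 stuck-at-0: output 1 ✗
  G3 stuck-at-1: output 0 ✓
  G4 stuck-at-0: output 0 ✓
  G4 stuck-at-1: output 1 ✗
Consistent faults: {G1 stuck-at-1, G2 stuck-at-1, G3 stuck-at-1, G4 stuck-at-0} — 4 in all.

4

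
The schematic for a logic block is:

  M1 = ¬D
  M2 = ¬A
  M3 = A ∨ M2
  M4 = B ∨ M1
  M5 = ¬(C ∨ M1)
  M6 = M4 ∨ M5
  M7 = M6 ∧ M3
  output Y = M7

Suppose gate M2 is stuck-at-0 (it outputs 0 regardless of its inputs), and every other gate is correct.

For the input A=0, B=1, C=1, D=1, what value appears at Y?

0

Propagate with M2 forced: M1=0, M2=0 [stuck-at-0], M3=0, M4=1, M5=0, M6=1, M7=0.
So Y = 0. (Without the fault it would be 1.)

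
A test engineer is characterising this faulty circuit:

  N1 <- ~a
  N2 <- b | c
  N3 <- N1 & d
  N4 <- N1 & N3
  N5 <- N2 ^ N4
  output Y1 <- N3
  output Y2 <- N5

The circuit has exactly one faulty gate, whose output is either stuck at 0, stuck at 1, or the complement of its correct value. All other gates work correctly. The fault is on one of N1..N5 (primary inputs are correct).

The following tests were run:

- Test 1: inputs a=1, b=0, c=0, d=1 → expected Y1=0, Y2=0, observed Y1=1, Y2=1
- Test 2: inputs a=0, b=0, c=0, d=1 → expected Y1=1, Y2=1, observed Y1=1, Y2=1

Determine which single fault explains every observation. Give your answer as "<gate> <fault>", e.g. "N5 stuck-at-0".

Fault-free values for test 1 (a=1, b=0, c=0, d=1): N1=0, N2=0, N3=0, N4=0, N5=0, giving Y1=0, Y2=0. Observed Y1=1, Y2=1.
Test 1: faults giving observed Y1=1, Y2=1 are {N1 stuck-at-1, N1 inverted output}.
Test 2 (a=0, b=0, c=0, d=1): fault-free N1=1, N2=0, N3=1, N4=1, N5=1 → Y1=1, Y2=1; observed Y1=1, Y2=1. Eliminates N1 inverted output.
Only N1 stuck-at-1 is consistent with every test.

N1 stuck-at-1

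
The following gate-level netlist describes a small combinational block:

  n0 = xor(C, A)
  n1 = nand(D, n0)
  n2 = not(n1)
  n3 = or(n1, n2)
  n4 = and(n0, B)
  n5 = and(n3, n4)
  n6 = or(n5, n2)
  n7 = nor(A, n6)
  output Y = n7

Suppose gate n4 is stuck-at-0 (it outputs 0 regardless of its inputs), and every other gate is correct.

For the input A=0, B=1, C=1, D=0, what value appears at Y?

Propagate with n4 forced: n0=1, n1=1, n2=0, n3=1, n4=0 [stuck-at-0], n5=0, n6=0, n7=1.
So Y = 1. (Without the fault it would be 0.)

1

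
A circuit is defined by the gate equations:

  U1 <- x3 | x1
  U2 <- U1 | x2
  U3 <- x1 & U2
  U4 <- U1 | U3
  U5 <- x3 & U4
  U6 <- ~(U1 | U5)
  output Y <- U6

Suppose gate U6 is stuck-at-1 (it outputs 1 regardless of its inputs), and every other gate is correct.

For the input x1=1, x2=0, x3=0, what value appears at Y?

1

Propagate with U6 forced: U1=1, U2=1, U3=1, U4=1, U5=0, U6=1 [stuck-at-1].
So Y = 1. (Without the fault it would be 0.)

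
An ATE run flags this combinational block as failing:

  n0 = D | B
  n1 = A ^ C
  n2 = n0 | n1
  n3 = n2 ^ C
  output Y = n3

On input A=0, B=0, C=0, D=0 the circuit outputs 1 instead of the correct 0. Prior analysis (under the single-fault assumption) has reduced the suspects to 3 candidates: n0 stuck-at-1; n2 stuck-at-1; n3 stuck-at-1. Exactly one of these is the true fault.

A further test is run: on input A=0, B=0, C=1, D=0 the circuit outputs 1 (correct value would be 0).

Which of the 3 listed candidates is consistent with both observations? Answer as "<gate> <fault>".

n3 stuck-at-1

Evaluate each candidate on input A=0, B=0, C=1, D=0:
  n0 stuck-at-1: n0=1 [stuck-at-1], n1=1, n2=1, n3=0 → 0 — eliminated
  n2 stuck-at-1: n0=0, n1=1, n2=1 [stuck-at-1], n3=0 → 0 — eliminated
  n3 stuck-at-1: n0=0, n1=1, n2=1, n3=1 [stuck-at-1] → 1 — matches
Only n3 stuck-at-1 reproduces the observed 1.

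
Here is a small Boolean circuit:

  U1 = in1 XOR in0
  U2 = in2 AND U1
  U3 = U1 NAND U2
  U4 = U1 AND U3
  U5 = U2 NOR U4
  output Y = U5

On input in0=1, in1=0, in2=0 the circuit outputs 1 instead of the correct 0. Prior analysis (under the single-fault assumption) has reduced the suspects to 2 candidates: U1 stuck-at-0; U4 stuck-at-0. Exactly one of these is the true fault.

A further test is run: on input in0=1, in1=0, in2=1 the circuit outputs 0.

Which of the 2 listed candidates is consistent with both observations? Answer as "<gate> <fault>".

U4 stuck-at-0

Evaluate each candidate on input in0=1, in1=0, in2=1:
  U1 stuck-at-0: U1=0 [stuck-at-0], U2=0, U3=1, U4=0, U5=1 → 1 — eliminated
  U4 stuck-at-0: U1=1, U2=1, U3=0, U4=0 [stuck-at-0], U5=0 → 0 — matches
Only U4 stuck-at-0 reproduces the observed 0.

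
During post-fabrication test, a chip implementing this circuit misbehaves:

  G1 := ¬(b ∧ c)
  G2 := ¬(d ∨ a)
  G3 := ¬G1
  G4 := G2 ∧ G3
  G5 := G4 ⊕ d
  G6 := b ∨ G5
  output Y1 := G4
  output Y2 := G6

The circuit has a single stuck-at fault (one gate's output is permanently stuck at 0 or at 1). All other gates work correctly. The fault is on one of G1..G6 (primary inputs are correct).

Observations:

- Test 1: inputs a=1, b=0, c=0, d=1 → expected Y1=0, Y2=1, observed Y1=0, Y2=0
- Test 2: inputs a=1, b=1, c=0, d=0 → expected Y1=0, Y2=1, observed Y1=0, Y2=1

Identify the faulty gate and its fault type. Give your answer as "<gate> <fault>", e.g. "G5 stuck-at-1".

G5 stuck-at-0

Fault-free values for test 1 (a=1, b=0, c=0, d=1): G1=1, G2=0, G3=0, G4=0, G5=1, G6=1, giving Y1=0, Y2=1. Observed Y1=0, Y2=0.
Test 1: faults giving observed Y1=0, Y2=0 are {G5 stuck-at-0, G6 stuck-at-0}.
Test 2 (a=1, b=1, c=0, d=0): fault-free G1=1, G2=0, G3=0, G4=0, G5=0, G6=1 → Y1=0, Y2=1; observed Y1=0, Y2=1. Eliminates G6 stuck-at-0.
Only G5 stuck-at-0 is consistent with every test.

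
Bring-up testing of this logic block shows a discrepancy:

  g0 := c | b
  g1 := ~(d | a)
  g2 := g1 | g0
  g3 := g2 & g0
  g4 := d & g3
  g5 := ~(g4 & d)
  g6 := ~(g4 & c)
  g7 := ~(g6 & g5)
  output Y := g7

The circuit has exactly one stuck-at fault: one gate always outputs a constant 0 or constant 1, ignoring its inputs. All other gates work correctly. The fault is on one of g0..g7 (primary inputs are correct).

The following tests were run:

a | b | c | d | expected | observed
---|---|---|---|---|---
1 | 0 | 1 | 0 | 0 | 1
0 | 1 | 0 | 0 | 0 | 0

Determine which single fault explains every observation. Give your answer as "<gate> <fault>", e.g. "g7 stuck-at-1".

Fault-free values for test 1 (a=1, b=0, c=1, d=0): g0=1, g1=0, g2=1, g3=1, g4=0, g5=1, g6=1, g7=0, giving Y=0. Observed 1.
Test 1: faults giving observed 1 are {g4 stuck-at-1, g5 stuck-at-0, g6 stuck-at-0, g7 stuck-at-1}.
Test 2 (a=0, b=1, c=0, d=0): fault-free g0=1, g1=1, g2=1, g3=1, g4=0, g5=1, g6=1, g7=0 → 0; observed 0. Eliminates g5 stuck-at-0, g6 stuck-at-0, g7 stuck-at-1.
Only g4 stuck-at-1 is consistent with every test.

g4 stuck-at-1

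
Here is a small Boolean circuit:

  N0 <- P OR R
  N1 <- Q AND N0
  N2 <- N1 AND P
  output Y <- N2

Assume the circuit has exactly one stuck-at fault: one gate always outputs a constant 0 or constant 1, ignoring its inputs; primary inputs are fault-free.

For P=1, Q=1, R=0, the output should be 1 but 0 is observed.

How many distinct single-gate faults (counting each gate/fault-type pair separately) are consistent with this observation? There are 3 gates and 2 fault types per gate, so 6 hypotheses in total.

3

Fault-free: N0=1, N1=1, N2=1 → 1. Observed 0.
  N0 stuck-at-0: output 0 ✓
  N0 stuck-at-1: output 1 ✗
  N1 stuck-at-0: output 0 ✓
  N1 stuck-at-1: output 1 ✗
  N2 stuck-at-0: output 0 ✓
  N2 stuck-at-1: output 1 ✗
Consistent faults: {N0 stuck-at-0, N1 stuck-at-0, N2 stuck-at-0} — 3 in all.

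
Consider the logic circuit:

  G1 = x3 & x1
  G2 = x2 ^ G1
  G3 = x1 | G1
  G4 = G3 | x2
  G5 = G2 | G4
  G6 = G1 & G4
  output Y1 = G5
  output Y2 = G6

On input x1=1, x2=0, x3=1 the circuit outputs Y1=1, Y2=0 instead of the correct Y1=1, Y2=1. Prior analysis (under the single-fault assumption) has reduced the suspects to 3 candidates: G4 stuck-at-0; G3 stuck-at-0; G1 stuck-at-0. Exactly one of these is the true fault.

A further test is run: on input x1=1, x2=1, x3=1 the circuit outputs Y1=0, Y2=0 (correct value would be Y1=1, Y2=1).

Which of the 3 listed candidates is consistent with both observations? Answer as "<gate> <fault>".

Evaluate each candidate on input x1=1, x2=1, x3=1:
  G4 stuck-at-0: G1=1, G2=0, G3=1, G4=0 [stuck-at-0], G5=0, G6=0 → Y1=0, Y2=0 — matches
  G3 stuck-at-0: G1=1, G2=0, G3=0 [stuck-at-0], G4=1, G5=1, G6=1 → Y1=1, Y2=1 — eliminated
  G1 stuck-at-0: G1=0 [stuck-at-0], G2=1, G3=1, G4=1, G5=1, G6=0 → Y1=1, Y2=0 — eliminated
Only G4 stuck-at-0 reproduces the observed Y1=0, Y2=0.

G4 stuck-at-0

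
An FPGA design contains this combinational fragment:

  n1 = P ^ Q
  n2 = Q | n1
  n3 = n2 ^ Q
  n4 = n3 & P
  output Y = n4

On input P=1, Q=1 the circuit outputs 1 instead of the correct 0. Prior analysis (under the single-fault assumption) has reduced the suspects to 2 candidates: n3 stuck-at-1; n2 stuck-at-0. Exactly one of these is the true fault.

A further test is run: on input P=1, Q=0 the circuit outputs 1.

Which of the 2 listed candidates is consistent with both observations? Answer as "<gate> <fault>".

n3 stuck-at-1

Evaluate each candidate on input P=1, Q=0:
  n3 stuck-at-1: n1=1, n2=1, n3=1 [stuck-at-1], n4=1 → 1 — matches
  n2 stuck-at-0: n1=1, n2=0 [stuck-at-0], n3=0, n4=0 → 0 — eliminated
Only n3 stuck-at-1 reproduces the observed 1.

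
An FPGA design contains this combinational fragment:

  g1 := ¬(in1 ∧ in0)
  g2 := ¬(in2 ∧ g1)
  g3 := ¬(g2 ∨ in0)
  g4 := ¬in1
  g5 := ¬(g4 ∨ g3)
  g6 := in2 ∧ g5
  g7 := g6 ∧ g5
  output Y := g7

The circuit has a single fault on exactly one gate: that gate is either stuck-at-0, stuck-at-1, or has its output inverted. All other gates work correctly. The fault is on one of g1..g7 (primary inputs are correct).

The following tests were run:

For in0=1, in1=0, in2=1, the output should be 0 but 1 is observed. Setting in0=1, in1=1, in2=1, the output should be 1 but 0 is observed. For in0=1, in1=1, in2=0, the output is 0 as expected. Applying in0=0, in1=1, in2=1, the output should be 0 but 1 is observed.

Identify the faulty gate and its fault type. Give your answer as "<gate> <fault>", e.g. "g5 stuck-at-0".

g5 inverted output

Fault-free values for test 1 (in0=1, in1=0, in2=1): g1=1, g2=0, g3=0, g4=1, g5=0, g6=0, g7=0, giving Y=0. Observed 1.
Test 1: faults giving observed 1 are {g4 stuck-at-0, g4 inverted output, g5 stuck-at-1, g5 inverted output, g7 stuck-at-1, g7 inverted output}.
Test 2 (in0=1, in1=1, in2=1): fault-free g1=0, g2=1, g3=0, g4=0, g5=1, g6=1, g7=1 → 1; observed 0. Eliminates g4 stuck-at-0, g5 stuck-at-1, g7 stuck-at-1.
Test 3 (in0=1, in1=1, in2=0): fault-free g1=0, g2=1, g3=0, g4=0, g5=1, g6=0, g7=0 → 0; observed 0. Eliminates g7 inverted output.
Test 4 (in0=0, in1=1, in2=1): fault-free g1=1, g2=0, g3=1, g4=0, g5=0, g6=0, g7=0 → 0; observed 1. Eliminates g4 inverted output.
Only g5 inverted output is consistent with every test.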